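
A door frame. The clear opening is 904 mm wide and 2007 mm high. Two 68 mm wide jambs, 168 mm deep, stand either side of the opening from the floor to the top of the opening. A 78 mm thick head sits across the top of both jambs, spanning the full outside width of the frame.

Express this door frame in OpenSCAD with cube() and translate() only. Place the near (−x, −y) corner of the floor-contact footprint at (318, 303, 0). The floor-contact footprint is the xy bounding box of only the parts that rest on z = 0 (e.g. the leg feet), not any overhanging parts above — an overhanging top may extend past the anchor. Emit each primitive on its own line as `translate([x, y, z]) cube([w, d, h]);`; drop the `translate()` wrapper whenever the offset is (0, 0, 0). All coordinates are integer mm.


translate([318, 303, 0]) cube([68, 168, 2007]);
translate([1290, 303, 0]) cube([68, 168, 2007]);
translate([318, 303, 2007]) cube([1040, 168, 78]);


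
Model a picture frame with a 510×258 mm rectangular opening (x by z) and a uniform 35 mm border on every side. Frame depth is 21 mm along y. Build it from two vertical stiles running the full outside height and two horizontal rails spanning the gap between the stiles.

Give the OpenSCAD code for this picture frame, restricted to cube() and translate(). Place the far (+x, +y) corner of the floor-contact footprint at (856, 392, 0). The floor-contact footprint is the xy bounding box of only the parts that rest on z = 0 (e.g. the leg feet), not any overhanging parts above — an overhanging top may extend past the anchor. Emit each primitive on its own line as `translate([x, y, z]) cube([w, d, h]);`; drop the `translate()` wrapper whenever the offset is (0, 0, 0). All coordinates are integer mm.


translate([276, 371, 0]) cube([35, 21, 328]);
translate([821, 371, 0]) cube([35, 21, 328]);
translate([311, 371, 0]) cube([510, 21, 35]);
translate([311, 371, 293]) cube([510, 21, 35]);


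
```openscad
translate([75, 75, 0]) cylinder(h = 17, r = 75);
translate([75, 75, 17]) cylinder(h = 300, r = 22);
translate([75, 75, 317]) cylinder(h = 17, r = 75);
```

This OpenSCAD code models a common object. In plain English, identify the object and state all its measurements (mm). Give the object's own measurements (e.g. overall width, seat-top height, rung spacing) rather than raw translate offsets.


A spool: two coaxial disc flanges of radius 75 mm and thickness 17 mm, joined by a core cylinder of radius 22 mm and height 300 mm. The lower flange rests on z = 0 and the three cylinders share a vertical axis.


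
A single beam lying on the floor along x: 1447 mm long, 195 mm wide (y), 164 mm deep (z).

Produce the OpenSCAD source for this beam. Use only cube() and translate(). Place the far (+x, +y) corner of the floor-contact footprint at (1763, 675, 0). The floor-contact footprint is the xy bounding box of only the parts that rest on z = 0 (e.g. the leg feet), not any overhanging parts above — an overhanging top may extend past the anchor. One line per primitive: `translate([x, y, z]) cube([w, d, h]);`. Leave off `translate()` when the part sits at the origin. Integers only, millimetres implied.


translate([316, 480, 0]) cube([1447, 195, 164]);


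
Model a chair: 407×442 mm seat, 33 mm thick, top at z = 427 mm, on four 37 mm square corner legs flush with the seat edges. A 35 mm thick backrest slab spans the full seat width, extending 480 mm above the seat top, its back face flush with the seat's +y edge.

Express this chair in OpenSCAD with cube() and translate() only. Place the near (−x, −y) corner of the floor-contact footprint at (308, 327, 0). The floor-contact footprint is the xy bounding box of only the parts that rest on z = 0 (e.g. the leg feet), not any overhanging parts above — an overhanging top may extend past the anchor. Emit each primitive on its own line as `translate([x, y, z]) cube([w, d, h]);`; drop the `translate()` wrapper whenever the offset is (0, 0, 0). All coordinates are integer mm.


// leg_h = 427 - 33 = 394
translate([308, 327, 394]) cube([407, 442, 33]);
translate([308, 327, 0]) cube([37, 37, 394]);
translate([678, 327, 0]) cube([37, 37, 394]);
translate([308, 732, 0]) cube([37, 37, 394]);
translate([678, 732, 0]) cube([37, 37, 394]);
translate([308, 734, 427]) cube([407, 35, 480]);


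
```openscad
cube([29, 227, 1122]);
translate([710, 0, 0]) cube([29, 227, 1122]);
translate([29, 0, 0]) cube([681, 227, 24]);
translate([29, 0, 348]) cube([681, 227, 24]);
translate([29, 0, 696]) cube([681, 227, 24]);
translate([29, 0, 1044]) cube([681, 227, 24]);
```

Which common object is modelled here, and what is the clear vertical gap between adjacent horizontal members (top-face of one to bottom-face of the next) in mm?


A bookshelf. The clear shelf gap is 324 mm.

Two tall side panels with 4 horizontal boards between them — a bookshelf. The first two shelf undersides are at z = 0 and z = 348; with shelf thickness 24, the clear gap is 348 − 0 − 24 = 324 mm.


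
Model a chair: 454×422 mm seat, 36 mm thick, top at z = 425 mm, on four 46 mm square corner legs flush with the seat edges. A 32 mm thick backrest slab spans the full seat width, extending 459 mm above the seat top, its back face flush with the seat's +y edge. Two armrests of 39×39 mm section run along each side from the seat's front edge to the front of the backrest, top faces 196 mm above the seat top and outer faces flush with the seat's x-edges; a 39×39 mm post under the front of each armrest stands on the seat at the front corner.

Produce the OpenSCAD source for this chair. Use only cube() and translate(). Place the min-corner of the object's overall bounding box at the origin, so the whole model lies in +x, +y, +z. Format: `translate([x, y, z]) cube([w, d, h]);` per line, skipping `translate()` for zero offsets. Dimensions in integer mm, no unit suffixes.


translate([0, 0, 389]) cube([454, 422, 36]);
cube([46, 46, 389]);
translate([408, 0, 0]) cube([46, 46, 389]);
translate([0, 376, 0]) cube([46, 46, 389]);
translate([408, 376, 0]) cube([46, 46, 389]);
translate([0, 390, 425]) cube([454, 32, 459]);
translate([0, 0, 582]) cube([39, 390, 39]);
translate([415, 0, 582]) cube([39, 390, 39]);
translate([0, 0, 425]) cube([39, 39, 157]);
translate([415, 0, 425]) cube([39, 39, 157]);


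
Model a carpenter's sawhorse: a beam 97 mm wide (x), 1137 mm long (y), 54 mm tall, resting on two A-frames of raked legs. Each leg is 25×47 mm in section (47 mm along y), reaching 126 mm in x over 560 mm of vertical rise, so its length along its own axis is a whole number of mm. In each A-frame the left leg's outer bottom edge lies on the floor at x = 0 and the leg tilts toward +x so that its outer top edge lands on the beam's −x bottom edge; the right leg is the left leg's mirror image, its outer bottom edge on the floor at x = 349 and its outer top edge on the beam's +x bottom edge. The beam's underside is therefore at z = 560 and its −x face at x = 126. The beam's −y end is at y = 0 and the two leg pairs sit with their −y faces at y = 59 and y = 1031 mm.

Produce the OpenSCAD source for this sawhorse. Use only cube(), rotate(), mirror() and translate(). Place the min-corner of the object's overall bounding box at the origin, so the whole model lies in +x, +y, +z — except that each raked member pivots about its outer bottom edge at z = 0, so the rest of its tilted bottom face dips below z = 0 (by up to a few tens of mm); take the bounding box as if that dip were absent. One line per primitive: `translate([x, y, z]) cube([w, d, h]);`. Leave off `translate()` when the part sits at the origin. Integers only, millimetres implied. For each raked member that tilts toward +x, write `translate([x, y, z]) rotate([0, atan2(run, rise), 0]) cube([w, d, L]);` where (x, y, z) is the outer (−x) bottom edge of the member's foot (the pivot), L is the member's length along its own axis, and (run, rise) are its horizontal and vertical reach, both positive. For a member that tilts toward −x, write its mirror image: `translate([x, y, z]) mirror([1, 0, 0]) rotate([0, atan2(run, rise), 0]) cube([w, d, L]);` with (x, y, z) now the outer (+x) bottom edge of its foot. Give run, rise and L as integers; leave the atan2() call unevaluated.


translate([126, 0, 560]) cube([97, 1137, 54]);
translate([0, 59, 0]) rotate([0, atan2(126, 560), 0]) cube([25, 47, 574]);
translate([349, 59, 0]) mirror([1, 0, 0]) rotate([0, atan2(126, 560), 0]) cube([25, 47, 574]);
translate([0, 1031, 0]) rotate([0, atan2(126, 560), 0]) cube([25, 47, 574]);
translate([349, 1031, 0]) mirror([1, 0, 0]) rotate([0, atan2(126, 560), 0]) cube([25, 47, 574]);


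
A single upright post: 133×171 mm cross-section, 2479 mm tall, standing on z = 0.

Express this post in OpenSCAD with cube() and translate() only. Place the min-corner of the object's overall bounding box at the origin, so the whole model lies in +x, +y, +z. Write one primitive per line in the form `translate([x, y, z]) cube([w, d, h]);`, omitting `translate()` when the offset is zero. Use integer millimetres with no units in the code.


cube([133, 171, 2479]);


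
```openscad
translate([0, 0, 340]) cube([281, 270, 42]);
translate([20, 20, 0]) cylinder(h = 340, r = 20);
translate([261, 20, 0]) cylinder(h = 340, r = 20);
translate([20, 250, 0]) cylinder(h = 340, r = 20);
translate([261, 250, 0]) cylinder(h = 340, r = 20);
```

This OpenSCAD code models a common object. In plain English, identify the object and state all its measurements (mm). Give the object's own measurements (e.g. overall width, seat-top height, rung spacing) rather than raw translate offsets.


A four-legged stool. The seat is a 281×270×42 mm slab whose top surface is at z = 382 mm; four round legs, each 40 mm in diameter, run from the floor (z = 0) to the underside of the seat, each leg's axis is inset half a diameter from the nearest pair of seat edges (so the leg's bounding box is flush with the corner).


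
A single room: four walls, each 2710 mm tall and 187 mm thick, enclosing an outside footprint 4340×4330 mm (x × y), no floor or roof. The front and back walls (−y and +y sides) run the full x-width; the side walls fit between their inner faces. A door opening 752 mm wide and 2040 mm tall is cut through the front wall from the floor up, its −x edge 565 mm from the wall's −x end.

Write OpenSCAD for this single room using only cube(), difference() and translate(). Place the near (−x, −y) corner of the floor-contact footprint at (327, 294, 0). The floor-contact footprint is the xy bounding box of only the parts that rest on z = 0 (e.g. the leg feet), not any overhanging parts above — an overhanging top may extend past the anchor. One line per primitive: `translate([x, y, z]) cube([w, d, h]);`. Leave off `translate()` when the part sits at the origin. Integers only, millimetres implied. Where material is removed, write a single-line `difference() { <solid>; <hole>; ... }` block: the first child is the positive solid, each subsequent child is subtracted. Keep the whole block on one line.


difference() { translate([327, 294, 0]) cube([4340, 187, 2710]); translate([892, 294, 0]) cube([752, 187, 2040]); }
translate([327, 4437, 0]) cube([4340, 187, 2710]);
translate([327, 481, 0]) cube([187, 3956, 2710]);
translate([4480, 481, 0]) cube([187, 3956, 2710]);


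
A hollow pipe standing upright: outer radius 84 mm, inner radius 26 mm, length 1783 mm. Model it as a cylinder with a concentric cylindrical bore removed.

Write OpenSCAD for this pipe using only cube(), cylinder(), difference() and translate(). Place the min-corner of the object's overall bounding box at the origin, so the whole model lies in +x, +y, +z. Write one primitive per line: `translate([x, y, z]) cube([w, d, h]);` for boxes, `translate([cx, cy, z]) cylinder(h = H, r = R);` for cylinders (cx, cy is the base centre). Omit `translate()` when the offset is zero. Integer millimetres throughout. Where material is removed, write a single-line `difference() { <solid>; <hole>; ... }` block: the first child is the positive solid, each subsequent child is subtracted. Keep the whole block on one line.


difference() { translate([84, 84, 0]) cylinder(h = 1783, r = 84); translate([84, 84, 0]) cylinder(h = 1783, r = 26); }


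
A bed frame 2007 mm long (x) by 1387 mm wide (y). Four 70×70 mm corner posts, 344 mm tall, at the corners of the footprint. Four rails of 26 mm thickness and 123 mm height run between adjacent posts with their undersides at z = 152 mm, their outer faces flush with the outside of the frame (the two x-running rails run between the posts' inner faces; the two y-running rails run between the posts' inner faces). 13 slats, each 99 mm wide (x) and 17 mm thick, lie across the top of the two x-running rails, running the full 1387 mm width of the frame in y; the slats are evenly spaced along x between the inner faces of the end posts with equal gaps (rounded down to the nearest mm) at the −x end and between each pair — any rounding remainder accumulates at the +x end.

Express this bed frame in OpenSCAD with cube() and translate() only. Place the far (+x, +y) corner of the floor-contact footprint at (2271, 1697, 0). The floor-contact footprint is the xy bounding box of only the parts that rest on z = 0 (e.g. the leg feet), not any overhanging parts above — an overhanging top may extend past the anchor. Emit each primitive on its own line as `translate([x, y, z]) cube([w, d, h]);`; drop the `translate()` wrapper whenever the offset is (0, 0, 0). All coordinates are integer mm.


translate([264, 310, 0]) cube([70, 70, 344]);
translate([264, 1627, 0]) cube([70, 70, 344]);
translate([2201, 310, 0]) cube([70, 70, 344]);
translate([2201, 1627, 0]) cube([70, 70, 344]);
translate([334, 310, 152]) cube([1867, 26, 123]);
translate([334, 1671, 152]) cube([1867, 26, 123]);
translate([264, 380, 152]) cube([26, 1247, 123]);
translate([2245, 380, 152]) cube([26, 1247, 123]);
translate([375, 310, 275]) cube([99, 1387, 17]);
translate([515, 310, 275]) cube([99, 1387, 17]);
translate([655, 310, 275]) cube([99, 1387, 17]);
translate([795, 310, 275]) cube([99, 1387, 17]);
translate([935, 310, 275]) cube([99, 1387, 17]);
translate([1075, 310, 275]) cube([99, 1387, 17]);
translate([1215, 310, 275]) cube([99, 1387, 17]);
translate([1355, 310, 275]) cube([99, 1387, 17]);
translate([1495, 310, 275]) cube([99, 1387, 17]);
translate([1635, 310, 275]) cube([99, 1387, 17]);
translate([1775, 310, 275]) cube([99, 1387, 17]);
translate([1915, 310, 275]) cube([99, 1387, 17]);
translate([2055, 310, 275]) cube([99, 1387, 17]);


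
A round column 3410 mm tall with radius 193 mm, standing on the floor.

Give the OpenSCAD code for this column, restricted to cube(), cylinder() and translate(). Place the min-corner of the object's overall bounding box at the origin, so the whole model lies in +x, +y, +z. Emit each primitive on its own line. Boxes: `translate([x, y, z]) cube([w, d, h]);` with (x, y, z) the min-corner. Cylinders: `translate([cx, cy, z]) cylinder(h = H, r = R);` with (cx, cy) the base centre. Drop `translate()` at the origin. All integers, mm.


translate([193, 193, 0]) cylinder(h = 3410, r = 193);


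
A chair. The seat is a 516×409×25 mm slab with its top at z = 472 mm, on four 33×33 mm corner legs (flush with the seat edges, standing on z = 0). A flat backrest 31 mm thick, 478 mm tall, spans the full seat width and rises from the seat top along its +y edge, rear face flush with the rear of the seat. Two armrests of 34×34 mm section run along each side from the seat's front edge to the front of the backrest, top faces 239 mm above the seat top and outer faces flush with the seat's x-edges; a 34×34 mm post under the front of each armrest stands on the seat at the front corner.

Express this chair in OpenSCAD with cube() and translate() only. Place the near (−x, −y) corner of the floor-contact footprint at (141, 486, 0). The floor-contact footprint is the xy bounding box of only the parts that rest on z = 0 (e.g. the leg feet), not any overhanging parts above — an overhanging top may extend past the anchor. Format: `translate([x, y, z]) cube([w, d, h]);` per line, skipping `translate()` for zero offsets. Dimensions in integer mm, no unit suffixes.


translate([141, 486, 447]) cube([516, 409, 25]);
translate([141, 486, 0]) cube([33, 33, 447]);
translate([624, 486, 0]) cube([33, 33, 447]);
translate([141, 862, 0]) cube([33, 33, 447]);
translate([624, 862, 0]) cube([33, 33, 447]);
translate([141, 864, 472]) cube([516, 31, 478]);
translate([141, 486, 677]) cube([34, 378, 34]);
translate([623, 486, 677]) cube([34, 378, 34]);
translate([141, 486, 472]) cube([34, 34, 205]);
translate([623, 486, 472]) cube([34, 34, 205]);


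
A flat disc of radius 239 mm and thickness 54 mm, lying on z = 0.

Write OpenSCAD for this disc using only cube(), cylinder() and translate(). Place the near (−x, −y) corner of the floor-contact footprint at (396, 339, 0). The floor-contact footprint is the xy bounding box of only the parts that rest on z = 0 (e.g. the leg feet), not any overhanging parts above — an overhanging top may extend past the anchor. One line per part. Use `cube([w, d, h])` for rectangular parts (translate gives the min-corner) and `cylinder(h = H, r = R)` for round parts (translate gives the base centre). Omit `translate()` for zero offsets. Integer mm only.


translate([635, 578, 0]) cylinder(h = 54, r = 239);


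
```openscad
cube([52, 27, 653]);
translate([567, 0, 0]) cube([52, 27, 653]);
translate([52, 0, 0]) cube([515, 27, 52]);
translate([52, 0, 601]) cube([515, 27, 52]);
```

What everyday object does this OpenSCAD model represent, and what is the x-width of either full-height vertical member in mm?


A picture frame. The border width is 52 mm.

Four thin pieces enclosing a rectangular opening — a picture frame. The two full-height stiles are 653 mm tall; the top rail sits at z = 601 and is 52 mm tall, so the border above the opening is 653 − 601 = 52 mm, matching the stile x-width.


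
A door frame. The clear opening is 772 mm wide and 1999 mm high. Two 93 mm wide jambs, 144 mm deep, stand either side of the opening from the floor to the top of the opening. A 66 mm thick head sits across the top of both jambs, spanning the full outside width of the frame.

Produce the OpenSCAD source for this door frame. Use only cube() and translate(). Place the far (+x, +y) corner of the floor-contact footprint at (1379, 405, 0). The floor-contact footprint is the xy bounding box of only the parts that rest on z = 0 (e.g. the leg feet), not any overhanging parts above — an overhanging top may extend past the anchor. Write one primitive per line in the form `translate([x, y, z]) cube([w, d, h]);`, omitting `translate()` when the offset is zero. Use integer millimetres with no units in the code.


translate([421, 261, 0]) cube([93, 144, 1999]);
translate([1286, 261, 0]) cube([93, 144, 1999]);
translate([421, 261, 1999]) cube([958, 144, 66]);


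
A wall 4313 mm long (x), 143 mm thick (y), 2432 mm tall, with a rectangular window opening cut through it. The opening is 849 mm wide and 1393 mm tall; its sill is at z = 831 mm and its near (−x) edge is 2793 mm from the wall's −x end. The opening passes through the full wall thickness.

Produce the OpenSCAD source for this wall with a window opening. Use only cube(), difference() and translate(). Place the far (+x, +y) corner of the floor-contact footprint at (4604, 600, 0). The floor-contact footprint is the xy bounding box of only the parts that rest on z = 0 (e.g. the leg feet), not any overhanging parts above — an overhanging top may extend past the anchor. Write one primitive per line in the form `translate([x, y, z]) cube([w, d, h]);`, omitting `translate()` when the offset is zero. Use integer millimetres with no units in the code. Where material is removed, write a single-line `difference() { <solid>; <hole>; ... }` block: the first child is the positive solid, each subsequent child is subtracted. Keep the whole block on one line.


difference() { translate([291, 457, 0]) cube([4313, 143, 2432]); translate([3084, 457, 831]) cube([849, 143, 1393]); }


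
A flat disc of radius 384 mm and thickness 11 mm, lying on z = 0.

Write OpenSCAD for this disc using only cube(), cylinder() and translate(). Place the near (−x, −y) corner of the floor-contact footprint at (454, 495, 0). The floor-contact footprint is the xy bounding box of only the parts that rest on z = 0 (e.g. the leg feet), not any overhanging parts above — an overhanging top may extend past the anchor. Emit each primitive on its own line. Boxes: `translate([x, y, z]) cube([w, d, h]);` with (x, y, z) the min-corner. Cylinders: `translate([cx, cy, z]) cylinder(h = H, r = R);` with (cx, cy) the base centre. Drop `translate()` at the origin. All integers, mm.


translate([838, 879, 0]) cylinder(h = 11, r = 384);


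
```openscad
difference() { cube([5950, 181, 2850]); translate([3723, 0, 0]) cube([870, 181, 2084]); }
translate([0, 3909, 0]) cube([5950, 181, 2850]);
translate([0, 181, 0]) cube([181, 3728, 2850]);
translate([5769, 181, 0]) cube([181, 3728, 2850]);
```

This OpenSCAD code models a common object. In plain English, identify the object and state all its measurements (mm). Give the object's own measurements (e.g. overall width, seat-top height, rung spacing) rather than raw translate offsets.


A single room: four walls, each 2850 mm tall and 181 mm thick, enclosing an outside footprint 5950×4090 mm (x × y), no floor or roof. The front and back walls (−y and +y sides) run the full x-width; the side walls fit between their inner faces. A door opening 870 mm wide and 2084 mm tall is cut through the front wall from the floor up, its −x edge 3723 mm from the wall's −x end.


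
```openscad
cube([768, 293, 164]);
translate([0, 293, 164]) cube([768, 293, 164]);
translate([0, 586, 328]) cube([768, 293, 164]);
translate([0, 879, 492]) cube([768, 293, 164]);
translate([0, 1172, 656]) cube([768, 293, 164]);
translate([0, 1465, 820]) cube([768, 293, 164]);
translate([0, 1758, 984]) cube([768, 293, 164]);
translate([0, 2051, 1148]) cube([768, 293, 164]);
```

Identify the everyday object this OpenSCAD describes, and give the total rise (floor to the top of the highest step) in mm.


A staircase. The total rise is 1312 mm.

8 identical blocks, each offset up and back from the previous — a staircase. Each step is 164 mm tall and there are 8 of them, so the total rise is 8 × 164 = 1312 mm.


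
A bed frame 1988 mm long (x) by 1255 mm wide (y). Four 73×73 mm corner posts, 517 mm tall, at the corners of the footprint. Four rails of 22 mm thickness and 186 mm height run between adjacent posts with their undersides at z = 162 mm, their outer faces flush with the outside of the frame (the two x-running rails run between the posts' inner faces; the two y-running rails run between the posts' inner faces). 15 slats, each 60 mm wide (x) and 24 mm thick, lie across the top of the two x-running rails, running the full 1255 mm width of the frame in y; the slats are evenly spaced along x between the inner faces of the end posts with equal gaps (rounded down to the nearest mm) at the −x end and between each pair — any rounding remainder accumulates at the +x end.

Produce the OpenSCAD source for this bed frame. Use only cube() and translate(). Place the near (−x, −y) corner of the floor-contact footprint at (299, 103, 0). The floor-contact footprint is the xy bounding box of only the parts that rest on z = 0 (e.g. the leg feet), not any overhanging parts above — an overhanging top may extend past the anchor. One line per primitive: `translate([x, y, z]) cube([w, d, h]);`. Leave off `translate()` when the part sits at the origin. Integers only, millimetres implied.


translate([299, 103, 0]) cube([73, 73, 517]);
translate([299, 1285, 0]) cube([73, 73, 517]);
translate([2214, 103, 0]) cube([73, 73, 517]);
translate([2214, 1285, 0]) cube([73, 73, 517]);
translate([372, 103, 162]) cube([1842, 22, 186]);
translate([372, 1336, 162]) cube([1842, 22, 186]);
translate([299, 176, 162]) cube([22, 1109, 186]);
translate([2265, 176, 162]) cube([22, 1109, 186]);
translate([430, 103, 348]) cube([60, 1255, 24]);
translate([548, 103, 348]) cube([60, 1255, 24]);
translate([666, 103, 348]) cube([60, 1255, 24]);
translate([784, 103, 348]) cube([60, 1255, 24]);
translate([902, 103, 348]) cube([60, 1255, 24]);
translate([1020, 103, 348]) cube([60, 1255, 24]);
translate([1138, 103, 348]) cube([60, 1255, 24]);
translate([1256, 103, 348]) cube([60, 1255, 24]);
translate([1374, 103, 348]) cube([60, 1255, 24]);
translate([1492, 103, 348]) cube([60, 1255, 24]);
translate([1610, 103, 348]) cube([60, 1255, 24]);
translate([1728, 103, 348]) cube([60, 1255, 24]);
translate([1846, 103, 348]) cube([60, 1255, 24]);
translate([1964, 103, 348]) cube([60, 1255, 24]);
translate([2082, 103, 348]) cube([60, 1255, 24]);


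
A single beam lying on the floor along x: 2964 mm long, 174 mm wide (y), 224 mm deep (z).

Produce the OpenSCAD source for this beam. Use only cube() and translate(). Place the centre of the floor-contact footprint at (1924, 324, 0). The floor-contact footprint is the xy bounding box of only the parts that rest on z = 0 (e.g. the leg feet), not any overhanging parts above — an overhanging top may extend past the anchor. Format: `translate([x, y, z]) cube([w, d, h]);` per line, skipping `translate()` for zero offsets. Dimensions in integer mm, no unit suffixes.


translate([442, 237, 0]) cube([2964, 174, 224]);


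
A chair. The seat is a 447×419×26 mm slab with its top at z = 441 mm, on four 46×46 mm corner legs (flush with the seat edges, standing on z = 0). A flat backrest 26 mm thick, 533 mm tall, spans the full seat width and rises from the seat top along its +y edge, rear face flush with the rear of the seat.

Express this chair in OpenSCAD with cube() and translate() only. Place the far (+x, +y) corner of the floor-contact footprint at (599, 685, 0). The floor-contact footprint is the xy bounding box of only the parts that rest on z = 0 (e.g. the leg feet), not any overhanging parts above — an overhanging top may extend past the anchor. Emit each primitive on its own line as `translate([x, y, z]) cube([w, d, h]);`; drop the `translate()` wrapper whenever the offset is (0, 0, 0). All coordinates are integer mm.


translate([152, 266, 415]) cube([447, 419, 26]);
translate([152, 266, 0]) cube([46, 46, 415]);
translate([553, 266, 0]) cube([46, 46, 415]);
translate([152, 639, 0]) cube([46, 46, 415]);
translate([553, 639, 0]) cube([46, 46, 415]);
translate([152, 659, 441]) cube([447, 26, 533]);


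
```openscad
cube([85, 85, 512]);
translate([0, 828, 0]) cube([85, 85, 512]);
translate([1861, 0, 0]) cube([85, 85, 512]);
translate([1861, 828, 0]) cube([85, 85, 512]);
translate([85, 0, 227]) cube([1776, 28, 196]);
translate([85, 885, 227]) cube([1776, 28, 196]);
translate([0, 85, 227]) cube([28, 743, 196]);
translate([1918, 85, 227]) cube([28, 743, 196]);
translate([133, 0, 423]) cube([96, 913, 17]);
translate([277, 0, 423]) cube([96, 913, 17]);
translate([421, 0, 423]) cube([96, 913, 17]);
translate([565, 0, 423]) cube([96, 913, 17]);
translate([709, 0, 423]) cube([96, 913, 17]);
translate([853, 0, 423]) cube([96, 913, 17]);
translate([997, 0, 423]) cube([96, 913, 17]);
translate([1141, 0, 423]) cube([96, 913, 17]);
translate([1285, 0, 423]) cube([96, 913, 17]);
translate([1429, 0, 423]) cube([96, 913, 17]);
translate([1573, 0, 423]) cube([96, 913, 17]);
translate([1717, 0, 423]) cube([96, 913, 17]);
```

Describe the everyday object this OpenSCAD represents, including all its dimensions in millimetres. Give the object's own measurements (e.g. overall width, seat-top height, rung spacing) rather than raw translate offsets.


A bed frame 1946 mm long (x) by 913 mm wide (y). Four 85×85 mm corner posts, 512 mm tall, at the corners of the footprint. Four rails of 28 mm thickness and 196 mm height run between adjacent posts with their undersides at z = 227 mm, their outer faces flush with the outside of the frame (the two x-running rails run between the posts' inner faces; the two y-running rails run between the posts' inner faces). 12 slats, each 96 mm wide (x) and 17 mm thick, lie across the top of the two x-running rails, running the full 913 mm width of the frame in y; along x they sit between the end posts with a 48 mm gap after the −x posts and between neighbouring slats and before the +x posts.


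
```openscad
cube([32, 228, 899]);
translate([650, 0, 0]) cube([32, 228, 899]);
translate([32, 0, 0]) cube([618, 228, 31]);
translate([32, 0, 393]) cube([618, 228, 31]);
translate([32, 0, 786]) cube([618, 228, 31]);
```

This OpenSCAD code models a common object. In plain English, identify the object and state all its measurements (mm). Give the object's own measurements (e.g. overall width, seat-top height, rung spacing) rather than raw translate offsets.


An open bookshelf. Two side panels, each 32 mm thick, 228 mm deep and 899 mm tall, stand 682 mm apart (outside-to-outside). Between them sit 3 shelves, each 31 mm thick and 228 mm deep, spanning the full gap between the sides. The bottom shelf rests on the floor (its underside at z = 0) and the clear gap between one shelf's top and the next shelf's underside is 362 mm.


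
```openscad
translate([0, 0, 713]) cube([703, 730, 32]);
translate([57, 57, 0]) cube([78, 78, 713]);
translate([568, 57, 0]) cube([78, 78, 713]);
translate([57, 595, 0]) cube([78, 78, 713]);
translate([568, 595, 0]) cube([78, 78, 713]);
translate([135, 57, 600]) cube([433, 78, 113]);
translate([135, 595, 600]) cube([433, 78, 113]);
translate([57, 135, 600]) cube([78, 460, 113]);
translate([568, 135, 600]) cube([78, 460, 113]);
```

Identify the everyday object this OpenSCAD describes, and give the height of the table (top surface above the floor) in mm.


A table. The table height is 745 mm.

A 703×730×32 slab sits at z = 713 on four 78 mm square posts — a table. The top surface is at 713 + 32 = 745 mm.


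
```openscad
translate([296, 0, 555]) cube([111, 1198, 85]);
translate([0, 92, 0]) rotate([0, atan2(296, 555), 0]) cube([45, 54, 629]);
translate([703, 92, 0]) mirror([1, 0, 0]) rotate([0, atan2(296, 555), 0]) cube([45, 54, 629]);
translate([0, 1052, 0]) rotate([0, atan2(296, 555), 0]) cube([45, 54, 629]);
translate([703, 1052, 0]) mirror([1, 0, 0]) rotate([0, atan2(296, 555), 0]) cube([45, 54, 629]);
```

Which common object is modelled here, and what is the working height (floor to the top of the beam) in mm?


A sawhorse. The overall height is 640 mm.

A beam across two mirrored pairs of raked legs — a sawhorse. The beam's underside is at z = 555 (matching the legs' vertical rise in atan2(296, 555)) and the beam is 85 mm tall, so its top is at 555 + 85 = 640 mm. The raked legs top out at the beam's underside, so that is the highest point.


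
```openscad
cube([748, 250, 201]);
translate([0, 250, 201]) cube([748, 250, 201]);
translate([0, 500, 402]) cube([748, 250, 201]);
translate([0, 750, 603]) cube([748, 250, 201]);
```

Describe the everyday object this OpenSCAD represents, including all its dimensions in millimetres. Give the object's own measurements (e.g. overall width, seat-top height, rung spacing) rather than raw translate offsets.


A straight staircase of 4 solid steps. Each step is 748 mm wide (x), 250 mm deep (y, the going) and 201 mm tall (the rise). The first step rests on the floor; each subsequent step sits one going further in +y and one rise higher in +z, directly behind and above the previous step with no overlap.


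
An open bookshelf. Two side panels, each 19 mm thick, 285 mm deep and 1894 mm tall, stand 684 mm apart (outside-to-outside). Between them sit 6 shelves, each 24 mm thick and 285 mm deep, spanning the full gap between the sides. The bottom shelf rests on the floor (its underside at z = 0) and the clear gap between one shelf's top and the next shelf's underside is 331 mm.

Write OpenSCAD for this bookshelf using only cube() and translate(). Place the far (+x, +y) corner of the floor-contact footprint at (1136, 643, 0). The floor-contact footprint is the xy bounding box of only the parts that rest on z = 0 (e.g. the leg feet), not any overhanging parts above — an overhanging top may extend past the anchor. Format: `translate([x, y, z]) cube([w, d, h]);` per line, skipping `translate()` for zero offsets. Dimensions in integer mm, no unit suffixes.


translate([452, 358, 0]) cube([19, 285, 1894]);
translate([1117, 358, 0]) cube([19, 285, 1894]);
translate([471, 358, 0]) cube([646, 285, 24]);
translate([471, 358, 355]) cube([646, 285, 24]);
translate([471, 358, 710]) cube([646, 285, 24]);
translate([471, 358, 1065]) cube([646, 285, 24]);
translate([471, 358, 1420]) cube([646, 285, 24]);
translate([471, 358, 1775]) cube([646, 285, 24]);


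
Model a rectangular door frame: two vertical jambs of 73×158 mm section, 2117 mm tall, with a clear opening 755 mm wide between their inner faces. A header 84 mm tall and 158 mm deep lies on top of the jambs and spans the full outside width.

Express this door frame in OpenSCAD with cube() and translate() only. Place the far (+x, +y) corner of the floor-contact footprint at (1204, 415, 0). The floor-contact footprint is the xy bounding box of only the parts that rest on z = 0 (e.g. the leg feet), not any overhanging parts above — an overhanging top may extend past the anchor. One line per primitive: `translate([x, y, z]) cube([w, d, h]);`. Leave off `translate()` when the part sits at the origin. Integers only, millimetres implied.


translate([303, 257, 0]) cube([73, 158, 2117]);
translate([1131, 257, 0]) cube([73, 158, 2117]);
translate([303, 257, 2117]) cube([901, 158, 84]);


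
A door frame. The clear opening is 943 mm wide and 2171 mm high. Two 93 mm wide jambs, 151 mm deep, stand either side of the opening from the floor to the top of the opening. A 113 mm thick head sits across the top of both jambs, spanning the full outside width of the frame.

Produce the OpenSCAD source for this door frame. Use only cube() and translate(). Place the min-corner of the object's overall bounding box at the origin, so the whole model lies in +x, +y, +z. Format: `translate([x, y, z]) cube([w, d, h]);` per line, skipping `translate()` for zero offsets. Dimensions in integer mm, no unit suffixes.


cube([93, 151, 2171]);
translate([1036, 0, 0]) cube([93, 151, 2171]);
translate([0, 0, 2171]) cube([1129, 151, 113]);


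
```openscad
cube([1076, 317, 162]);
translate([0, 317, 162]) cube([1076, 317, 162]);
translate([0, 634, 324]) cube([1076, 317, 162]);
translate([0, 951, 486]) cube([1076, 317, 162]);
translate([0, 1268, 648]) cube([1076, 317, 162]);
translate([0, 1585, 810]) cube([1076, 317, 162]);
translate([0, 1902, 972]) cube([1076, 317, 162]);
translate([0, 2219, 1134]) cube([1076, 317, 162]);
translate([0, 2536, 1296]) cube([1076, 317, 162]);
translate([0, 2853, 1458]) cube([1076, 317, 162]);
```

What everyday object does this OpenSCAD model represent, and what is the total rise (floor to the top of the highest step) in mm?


A staircase. The total rise is 1620 mm.

10 identical blocks, each offset up and back from the previous — a staircase. Each step is 162 mm tall and there are 10 of them, so the total rise is 10 × 162 = 1620 mm.


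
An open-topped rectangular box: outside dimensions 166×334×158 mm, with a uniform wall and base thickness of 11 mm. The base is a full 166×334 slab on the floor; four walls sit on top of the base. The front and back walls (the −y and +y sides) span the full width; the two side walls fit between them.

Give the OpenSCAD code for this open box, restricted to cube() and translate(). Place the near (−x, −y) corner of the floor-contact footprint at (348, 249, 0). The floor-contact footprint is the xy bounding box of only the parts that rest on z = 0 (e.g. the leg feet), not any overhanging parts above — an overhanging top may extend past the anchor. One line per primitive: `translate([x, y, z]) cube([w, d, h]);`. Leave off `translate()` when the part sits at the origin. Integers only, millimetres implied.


translate([348, 249, 0]) cube([166, 334, 11]);
translate([348, 249, 11]) cube([166, 11, 147]);
translate([348, 572, 11]) cube([166, 11, 147]);
translate([348, 260, 11]) cube([11, 312, 147]);
translate([503, 260, 11]) cube([11, 312, 147]);


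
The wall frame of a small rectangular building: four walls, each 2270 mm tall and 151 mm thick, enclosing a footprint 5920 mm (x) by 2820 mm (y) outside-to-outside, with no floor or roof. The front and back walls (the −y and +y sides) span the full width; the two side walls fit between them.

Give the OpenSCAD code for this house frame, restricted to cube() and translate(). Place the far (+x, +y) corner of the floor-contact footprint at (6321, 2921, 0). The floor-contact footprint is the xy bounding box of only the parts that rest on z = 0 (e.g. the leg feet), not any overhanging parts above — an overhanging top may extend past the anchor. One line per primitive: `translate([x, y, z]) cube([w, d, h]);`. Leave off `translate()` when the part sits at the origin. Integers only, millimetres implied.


translate([401, 101, 0]) cube([5920, 151, 2270]);
translate([401, 2770, 0]) cube([5920, 151, 2270]);
translate([401, 252, 0]) cube([151, 2518, 2270]);
translate([6170, 252, 0]) cube([151, 2518, 2270]);


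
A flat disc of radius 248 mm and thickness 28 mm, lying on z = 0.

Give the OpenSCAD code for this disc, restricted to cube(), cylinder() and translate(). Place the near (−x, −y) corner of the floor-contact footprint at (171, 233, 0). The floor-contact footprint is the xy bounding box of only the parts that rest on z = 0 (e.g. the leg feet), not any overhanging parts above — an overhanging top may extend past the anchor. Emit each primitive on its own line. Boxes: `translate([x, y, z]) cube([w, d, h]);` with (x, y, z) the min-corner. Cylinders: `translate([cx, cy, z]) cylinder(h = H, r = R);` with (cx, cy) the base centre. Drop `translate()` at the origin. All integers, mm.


translate([419, 481, 0]) cylinder(h = 28, r = 248);


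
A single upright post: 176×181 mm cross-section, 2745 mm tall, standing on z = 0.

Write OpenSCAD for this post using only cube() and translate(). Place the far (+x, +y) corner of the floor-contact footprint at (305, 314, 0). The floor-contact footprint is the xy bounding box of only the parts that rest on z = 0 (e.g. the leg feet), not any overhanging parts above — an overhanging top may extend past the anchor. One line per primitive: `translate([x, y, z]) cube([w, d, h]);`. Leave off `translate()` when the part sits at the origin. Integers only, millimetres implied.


translate([129, 133, 0]) cube([176, 181, 2745]);


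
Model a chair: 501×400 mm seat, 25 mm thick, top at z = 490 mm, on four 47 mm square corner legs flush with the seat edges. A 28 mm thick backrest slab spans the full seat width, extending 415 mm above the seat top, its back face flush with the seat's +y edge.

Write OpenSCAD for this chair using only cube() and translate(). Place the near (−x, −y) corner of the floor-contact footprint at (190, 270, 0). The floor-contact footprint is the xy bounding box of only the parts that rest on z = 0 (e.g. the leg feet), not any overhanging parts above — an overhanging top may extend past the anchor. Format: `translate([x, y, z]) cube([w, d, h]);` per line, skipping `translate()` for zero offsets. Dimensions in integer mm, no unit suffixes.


translate([190, 270, 465]) cube([501, 400, 25]);
translate([190, 270, 0]) cube([47, 47, 465]);
translate([644, 270, 0]) cube([47, 47, 465]);
translate([190, 623, 0]) cube([47, 47, 465]);
translate([644, 623, 0]) cube([47, 47, 465]);
translate([190, 642, 490]) cube([501, 28, 415]);


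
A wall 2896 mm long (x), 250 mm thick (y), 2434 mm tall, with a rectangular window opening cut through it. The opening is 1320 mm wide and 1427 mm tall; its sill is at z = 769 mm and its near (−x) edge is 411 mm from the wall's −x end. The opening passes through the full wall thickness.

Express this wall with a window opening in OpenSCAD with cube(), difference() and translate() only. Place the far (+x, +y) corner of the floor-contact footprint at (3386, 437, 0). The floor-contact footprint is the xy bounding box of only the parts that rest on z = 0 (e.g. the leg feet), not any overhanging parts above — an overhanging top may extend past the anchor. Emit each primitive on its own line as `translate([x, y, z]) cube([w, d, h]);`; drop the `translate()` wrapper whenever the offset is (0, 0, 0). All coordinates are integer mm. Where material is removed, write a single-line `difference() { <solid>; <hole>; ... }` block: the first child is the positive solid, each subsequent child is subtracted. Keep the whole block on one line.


difference() { translate([490, 187, 0]) cube([2896, 250, 2434]); translate([901, 187, 769]) cube([1320, 250, 1427]); }
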